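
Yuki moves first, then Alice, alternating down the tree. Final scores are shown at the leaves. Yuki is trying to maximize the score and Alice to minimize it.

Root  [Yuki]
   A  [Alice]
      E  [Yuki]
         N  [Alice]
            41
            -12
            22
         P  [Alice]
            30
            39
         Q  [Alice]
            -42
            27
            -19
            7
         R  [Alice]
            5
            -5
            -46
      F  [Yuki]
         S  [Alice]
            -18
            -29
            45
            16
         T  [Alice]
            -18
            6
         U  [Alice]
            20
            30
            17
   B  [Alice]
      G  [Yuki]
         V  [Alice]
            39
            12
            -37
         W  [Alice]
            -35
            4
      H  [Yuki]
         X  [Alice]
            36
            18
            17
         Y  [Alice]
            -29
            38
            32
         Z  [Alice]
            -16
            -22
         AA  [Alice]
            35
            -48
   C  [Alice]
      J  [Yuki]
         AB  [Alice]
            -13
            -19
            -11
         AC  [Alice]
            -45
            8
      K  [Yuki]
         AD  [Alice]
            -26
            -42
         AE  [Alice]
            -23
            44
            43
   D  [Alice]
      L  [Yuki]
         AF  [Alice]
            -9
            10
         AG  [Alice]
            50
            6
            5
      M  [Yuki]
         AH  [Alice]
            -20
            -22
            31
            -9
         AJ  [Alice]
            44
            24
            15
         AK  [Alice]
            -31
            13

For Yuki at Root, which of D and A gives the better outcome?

AF (Alice): min(-9, 10) = -9
AG (Alice): min(50, 6, 5) = 5
L (Yuki): max(-9, 5) = 5
AH (Alice): min(-20, -22, 31, -9) = -22
AJ (Alice): min(44, 24, 15) = 15
AK (Alice): min(-31, 13) = -31
M (Yuki): max(-22, 15, -31) = 15
D (Alice): min(5, 15) = 5
N (Alice): min(41, -12, 22) = -12
P (Alice): min(30, 39) = 30
Q (Alice): min(-42, 27, -19, 7) = -42
R (Alice): min(5, -5, -46) = -46
E (Yuki): max(-12, 30, -42, -46) = 30
S (Alice): min(-18, -29, 45, 16) = -29
T (Alice): min(-18, 6) = -18
U (Alice): min(20, 30, 17) = 17
F (Yuki): max(-29, -18, 17) = 17
A (Alice): min(30, 17) = 17
Yuki prefers the higher value; D=5, A=17. A is better since 17 > 5.

A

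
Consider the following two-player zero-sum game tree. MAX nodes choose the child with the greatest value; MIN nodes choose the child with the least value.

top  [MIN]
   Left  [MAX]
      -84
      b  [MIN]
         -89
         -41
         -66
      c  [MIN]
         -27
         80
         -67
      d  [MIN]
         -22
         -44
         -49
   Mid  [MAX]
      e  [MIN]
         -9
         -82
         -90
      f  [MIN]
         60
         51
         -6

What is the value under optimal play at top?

b (MIN): min(-89, -41, -66) = -89
c (MIN): min(-27, 80, -67) = -67
d (MIN): min(-22, -44, -49) = -49
Left (MAX): max(-84, -89, -67, -49) = -49
e (MIN): min(-9, -82, -90) = -90
f (MIN): min(60, 51, -6) = -6
Mid (MAX): max(-90, -6) = -6
top (MIN): min(-49, -6) = -49

-49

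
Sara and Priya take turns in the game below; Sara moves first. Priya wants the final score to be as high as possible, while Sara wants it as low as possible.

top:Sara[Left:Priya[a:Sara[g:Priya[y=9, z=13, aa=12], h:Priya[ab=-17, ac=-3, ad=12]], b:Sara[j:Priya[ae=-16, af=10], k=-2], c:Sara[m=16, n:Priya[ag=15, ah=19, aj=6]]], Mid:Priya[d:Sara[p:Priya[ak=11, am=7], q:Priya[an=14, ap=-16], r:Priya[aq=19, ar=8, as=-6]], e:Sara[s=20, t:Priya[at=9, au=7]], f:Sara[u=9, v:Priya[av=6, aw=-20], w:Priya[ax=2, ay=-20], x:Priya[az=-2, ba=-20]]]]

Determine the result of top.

g (Priya): max(9, 13, 12) = 13
h (Priya): max(-17, -3, 12) = 12
a (Sara): min(13, 12) = 12
j (Priya): max(-16, 10) = 10
b (Sara): min(10, -2) = -2
n (Priya): max(15, 19, 6) = 19
c (Sara): min(16, 19) = 16
Left (Priya): max(12, -2, 16) = 16
p (Priya): max(11, 7) = 11
q (Priya): max(14, -16) = 14
r (Priya): max(19, 8, -6) = 19
d (Sara): min(11, 14, 19) = 11
t (Priya): max(9, 7) = 9
e (Sara): min(20, 9) = 9
v (Priya): max(6, -20) = 6
w (Priya): max(2, -20) = 2
x (Priya): max(-2, -20) = -2
f (Sara): min(9, 6, 2, -2) = -2
Mid (Priya): max(11, 9, -2) = 11
top (Sara): min(16, 11) = 11

11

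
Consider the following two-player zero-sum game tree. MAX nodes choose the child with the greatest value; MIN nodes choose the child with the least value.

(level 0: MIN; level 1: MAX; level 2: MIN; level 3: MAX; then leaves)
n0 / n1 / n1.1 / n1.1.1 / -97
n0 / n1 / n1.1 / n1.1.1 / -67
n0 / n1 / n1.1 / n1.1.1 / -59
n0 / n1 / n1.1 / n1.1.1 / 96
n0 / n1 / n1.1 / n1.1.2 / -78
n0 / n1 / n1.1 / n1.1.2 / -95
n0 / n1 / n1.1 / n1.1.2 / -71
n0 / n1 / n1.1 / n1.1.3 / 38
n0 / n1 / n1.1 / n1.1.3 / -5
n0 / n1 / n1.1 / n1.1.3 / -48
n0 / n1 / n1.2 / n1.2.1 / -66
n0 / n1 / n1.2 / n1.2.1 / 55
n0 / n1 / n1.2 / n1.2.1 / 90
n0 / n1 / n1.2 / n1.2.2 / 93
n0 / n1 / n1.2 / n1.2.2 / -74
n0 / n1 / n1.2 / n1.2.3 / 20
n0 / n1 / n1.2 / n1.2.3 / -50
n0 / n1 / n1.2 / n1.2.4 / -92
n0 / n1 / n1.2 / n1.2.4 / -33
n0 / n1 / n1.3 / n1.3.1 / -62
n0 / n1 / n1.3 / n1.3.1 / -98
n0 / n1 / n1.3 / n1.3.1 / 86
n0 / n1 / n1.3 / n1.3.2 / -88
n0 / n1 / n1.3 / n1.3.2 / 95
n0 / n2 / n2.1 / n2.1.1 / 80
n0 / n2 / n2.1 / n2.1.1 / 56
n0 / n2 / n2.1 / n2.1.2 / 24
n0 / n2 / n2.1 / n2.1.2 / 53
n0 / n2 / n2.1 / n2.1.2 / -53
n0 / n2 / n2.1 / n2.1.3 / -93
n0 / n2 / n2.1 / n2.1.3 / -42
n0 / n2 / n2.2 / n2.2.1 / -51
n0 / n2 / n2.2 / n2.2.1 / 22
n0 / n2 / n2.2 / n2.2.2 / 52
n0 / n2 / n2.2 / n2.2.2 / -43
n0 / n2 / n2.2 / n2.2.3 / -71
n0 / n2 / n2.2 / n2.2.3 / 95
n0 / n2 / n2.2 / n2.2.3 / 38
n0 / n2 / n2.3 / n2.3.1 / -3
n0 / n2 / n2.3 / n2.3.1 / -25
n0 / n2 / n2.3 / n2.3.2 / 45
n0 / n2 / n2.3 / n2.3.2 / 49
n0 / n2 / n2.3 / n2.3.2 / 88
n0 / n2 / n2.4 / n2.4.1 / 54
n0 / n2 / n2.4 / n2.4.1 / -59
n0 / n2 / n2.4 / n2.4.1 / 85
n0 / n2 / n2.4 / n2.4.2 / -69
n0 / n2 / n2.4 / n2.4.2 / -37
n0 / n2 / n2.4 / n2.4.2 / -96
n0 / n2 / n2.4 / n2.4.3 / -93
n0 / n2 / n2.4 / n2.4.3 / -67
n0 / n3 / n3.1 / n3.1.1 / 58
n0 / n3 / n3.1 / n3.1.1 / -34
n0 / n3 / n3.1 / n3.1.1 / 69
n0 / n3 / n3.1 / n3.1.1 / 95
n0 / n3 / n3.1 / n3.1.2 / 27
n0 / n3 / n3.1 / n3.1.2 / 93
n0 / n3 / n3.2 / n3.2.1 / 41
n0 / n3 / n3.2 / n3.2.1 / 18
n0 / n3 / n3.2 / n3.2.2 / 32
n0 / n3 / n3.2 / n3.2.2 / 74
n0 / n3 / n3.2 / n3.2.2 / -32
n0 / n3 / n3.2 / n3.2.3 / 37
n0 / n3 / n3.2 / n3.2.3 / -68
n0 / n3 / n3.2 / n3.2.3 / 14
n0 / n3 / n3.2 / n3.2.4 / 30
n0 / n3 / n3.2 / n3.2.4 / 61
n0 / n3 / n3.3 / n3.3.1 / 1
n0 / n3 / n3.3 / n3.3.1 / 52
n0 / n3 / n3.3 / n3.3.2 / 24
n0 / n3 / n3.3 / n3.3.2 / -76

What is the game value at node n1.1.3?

38

n1.1.3 (MAX): max(38, -5, -48) = 38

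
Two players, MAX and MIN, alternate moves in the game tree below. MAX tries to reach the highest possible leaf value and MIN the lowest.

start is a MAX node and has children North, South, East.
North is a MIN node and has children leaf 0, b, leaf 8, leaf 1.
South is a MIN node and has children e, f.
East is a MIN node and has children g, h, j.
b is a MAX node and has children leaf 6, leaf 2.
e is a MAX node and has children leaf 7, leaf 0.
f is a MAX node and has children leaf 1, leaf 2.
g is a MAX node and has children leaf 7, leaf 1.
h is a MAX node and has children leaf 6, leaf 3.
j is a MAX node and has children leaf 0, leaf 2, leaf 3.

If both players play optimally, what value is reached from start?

3

b (MAX): max(6, 2) = 6
North (MIN): min(0, 6, 8, 1) = 0
e (MAX): max(7, 0) = 7
f (MAX): max(1, 2) = 2
South (MIN): min(7, 2) = 2
g (MAX): max(7, 1) = 7
h (MAX): max(6, 3) = 6
j (MAX): max(0, 2, 3) = 3
East (MIN): min(7, 6, 3) = 3
start (MAX): max(0, 2, 3) = 3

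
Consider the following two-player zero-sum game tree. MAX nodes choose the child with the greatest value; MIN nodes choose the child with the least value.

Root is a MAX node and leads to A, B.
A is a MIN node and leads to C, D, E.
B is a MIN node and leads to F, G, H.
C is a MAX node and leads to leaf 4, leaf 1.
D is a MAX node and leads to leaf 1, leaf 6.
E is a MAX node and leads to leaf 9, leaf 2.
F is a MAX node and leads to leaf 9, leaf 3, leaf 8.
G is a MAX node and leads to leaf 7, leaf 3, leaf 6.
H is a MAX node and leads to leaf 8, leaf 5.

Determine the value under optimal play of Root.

7

C (MAX): max(4, 1) = 4
D (MAX): max(1, 6) = 6
E (MAX): max(9, 2) = 9
A (MIN): min(4, 6, 9) = 4
F (MAX): max(9, 3, 8) = 9
G (MAX): max(7, 3, 6) = 7
H (MAX): max(8, 5) = 8
B (MIN): min(9, 7, 8) = 7
Root (MAX): max(4, 7) = 7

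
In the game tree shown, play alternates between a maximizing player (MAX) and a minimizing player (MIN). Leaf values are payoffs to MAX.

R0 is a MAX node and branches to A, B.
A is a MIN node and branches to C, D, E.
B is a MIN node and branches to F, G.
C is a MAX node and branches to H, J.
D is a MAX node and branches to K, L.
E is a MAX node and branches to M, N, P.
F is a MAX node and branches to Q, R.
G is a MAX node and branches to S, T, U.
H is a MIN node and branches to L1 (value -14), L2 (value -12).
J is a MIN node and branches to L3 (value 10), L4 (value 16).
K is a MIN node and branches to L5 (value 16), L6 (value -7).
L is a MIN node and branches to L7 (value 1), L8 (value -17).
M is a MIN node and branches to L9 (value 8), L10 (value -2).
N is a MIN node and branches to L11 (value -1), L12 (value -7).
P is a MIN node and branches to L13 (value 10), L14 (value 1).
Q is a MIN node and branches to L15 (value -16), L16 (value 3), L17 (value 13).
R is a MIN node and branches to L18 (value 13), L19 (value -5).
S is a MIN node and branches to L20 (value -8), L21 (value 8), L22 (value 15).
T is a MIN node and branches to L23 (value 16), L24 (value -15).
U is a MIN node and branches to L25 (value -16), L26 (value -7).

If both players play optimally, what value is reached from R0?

H (MIN): min(-14, -12) = -14
J (MIN): min(10, 16) = 10
C (MAX): max(-14, 10) = 10
K (MIN): min(16, -7) = -7
L (MIN): min(1, -17) = -17
D (MAX): max(-7, -17) = -7
M (MIN): min(8, -2) = -2
N (MIN): min(-1, -7) = -7
P (MIN): min(10, 1) = 1
E (MAX): max(-2, -7, 1) = 1
A (MIN): min(10, -7, 1) = -7
Q (MIN): min(-16, 3, 13) = -16
R (MIN): min(13, -5) = -5
F (MAX): max(-16, -5) = -5
S (MIN): min(-8, 8, 15) = -8
T (MIN): min(16, -15) = -15
U (MIN): min(-16, -7) = -16
G (MAX): max(-8, -15, -16) = -8
B (MIN): min(-5, -8) = -8
R0 (MAX): max(-7, -8) = -7

-7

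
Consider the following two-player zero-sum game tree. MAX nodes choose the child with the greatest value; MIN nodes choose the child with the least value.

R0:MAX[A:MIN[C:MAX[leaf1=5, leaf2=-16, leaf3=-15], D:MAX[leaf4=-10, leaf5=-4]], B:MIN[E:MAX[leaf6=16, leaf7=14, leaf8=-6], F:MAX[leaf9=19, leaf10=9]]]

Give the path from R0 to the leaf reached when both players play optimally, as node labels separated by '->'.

R0 -> B -> E -> leaf6

C (MAX): max(5, -16, -15) = 5
D (MAX): max(-10, -4) = -4
A (MIN): min(5, -4) = -4
E (MAX): max(16, 14, -6) = 16
F (MAX): max(19, 9) = 19
B (MIN): min(16, 19) = 16
R0 (MAX): max(-4, 16) = 16
At R0, MAX picks B (highest: 16).
At B, MIN picks E (lowest: 16).
At E, MAX picks leaf6 (highest: 16).
Terminal value 16.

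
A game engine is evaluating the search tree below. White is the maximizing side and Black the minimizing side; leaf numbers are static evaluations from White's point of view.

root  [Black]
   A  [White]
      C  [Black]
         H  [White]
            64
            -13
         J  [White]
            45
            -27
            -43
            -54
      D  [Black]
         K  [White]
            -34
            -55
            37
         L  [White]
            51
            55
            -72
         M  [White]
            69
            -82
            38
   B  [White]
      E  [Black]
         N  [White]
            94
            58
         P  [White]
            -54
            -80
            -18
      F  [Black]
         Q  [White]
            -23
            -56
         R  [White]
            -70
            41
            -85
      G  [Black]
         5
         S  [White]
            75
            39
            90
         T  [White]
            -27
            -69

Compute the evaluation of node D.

37

K (White): max(-34, -55, 37) = 37
L (White): max(51, 55, -72) = 55
M (White): max(69, -82, 38) = 69
D (Black): min(37, 55, 69) = 37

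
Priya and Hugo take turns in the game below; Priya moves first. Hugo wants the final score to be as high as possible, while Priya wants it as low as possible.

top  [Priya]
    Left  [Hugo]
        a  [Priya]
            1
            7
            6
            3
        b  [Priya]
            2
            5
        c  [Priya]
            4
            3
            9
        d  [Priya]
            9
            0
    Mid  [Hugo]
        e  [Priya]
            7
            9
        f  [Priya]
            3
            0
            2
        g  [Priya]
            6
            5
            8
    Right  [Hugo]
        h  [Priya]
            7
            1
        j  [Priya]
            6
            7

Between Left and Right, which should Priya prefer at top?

Left

a (Priya): min(1, 7, 6, 3) = 1
b (Priya): min(2, 5) = 2
c (Priya): min(4, 3, 9) = 3
d (Priya): min(9, 0) = 0
Left (Hugo): max(1, 2, 3, 0) = 3
h (Priya): min(7, 1) = 1
j (Priya): min(6, 7) = 6
Right (Hugo): max(1, 6) = 6
Priya prefers the lower value; Left=3, Right=6. Left is better since 3 < 6.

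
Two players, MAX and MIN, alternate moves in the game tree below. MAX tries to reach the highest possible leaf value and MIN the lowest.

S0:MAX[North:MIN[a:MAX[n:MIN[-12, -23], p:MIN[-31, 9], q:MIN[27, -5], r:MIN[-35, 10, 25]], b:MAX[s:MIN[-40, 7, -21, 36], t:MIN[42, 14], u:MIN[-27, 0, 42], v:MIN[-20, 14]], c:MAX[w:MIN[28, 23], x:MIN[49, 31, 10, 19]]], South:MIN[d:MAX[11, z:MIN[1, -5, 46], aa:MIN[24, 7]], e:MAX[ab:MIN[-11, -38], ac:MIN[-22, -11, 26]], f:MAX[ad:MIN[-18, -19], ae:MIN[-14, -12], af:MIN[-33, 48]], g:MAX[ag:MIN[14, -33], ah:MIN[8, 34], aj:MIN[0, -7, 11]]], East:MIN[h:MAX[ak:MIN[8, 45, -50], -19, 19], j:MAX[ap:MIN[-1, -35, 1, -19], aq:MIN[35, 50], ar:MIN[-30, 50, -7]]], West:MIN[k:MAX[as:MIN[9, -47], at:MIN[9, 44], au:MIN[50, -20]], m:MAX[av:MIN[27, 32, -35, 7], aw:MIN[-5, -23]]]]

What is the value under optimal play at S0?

19

n (MIN): min(-12, -23) = -23
p (MIN): min(-31, 9) = -31
q (MIN): min(27, -5) = -5
r (MIN): min(-35, 10, 25) = -35
a (MAX): max(-23, -31, -5, -35) = -5
s (MIN): min(-40, 7, -21, 36) = -40
t (MIN): min(42, 14) = 14
u (MIN): min(-27, 0, 42) = -27
v (MIN): min(-20, 14) = -20
b (MAX): max(-40, 14, -27, -20) = 14
w (MIN): min(28, 23) = 23
x (MIN): min(49, 31, 10, 19) = 10
c (MAX): max(23, 10) = 23
North (MIN): min(-5, 14, 23) = -5
z (MIN): min(1, -5, 46) = -5
aa (MIN): min(24, 7) = 7
d (MAX): max(11, -5, 7) = 11
ab (MIN): min(-11, -38) = -38
ac (MIN): min(-22, -11, 26) = -22
e (MAX): max(-38, -22) = -22
ad (MIN): min(-18, -19) = -19
ae (MIN): min(-14, -12) = -14
af (MIN): min(-33, 48) = -33
f (MAX): max(-19, -14, -33) = -14
ag (MIN): min(14, -33) = -33
ah (MIN): min(8, 34) = 8
aj (MIN): min(0, -7, 11) = -7
g (MAX): max(-33, 8, -7) = 8
South (MIN): min(11, -22, -14, 8) = -22
ak (MIN): min(8, 45, -50) = -50
h (MAX): max(-50, -19, 19) = 19
ap (MIN): min(-1, -35, 1, -19) = -35
aq (MIN): min(35, 50) = 35
ar (MIN): min(-30, 50, -7) = -30
j (MAX): max(-35, 35, -30) = 35
East (MIN): min(19, 35) = 19
as (MIN): min(9, -47) = -47
at (MIN): min(9, 44) = 9
au (MIN): min(50, -20) = -20
k (MAX): max(-47, 9, -20) = 9
av (MIN): min(27, 32, -35, 7) = -35
aw (MIN): min(-5, -23) = -23
m (MAX): max(-35, -23) = -23
West (MIN): min(9, -23) = -23
S0 (MAX): max(-5, -22, 19, -23) = 19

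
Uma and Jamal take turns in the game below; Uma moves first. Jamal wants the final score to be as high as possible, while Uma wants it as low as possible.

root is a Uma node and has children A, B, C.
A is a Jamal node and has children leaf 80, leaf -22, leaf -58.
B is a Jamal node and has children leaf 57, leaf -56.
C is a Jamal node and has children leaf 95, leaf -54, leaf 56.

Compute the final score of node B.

B (Jamal): max(57, -56) = 57

57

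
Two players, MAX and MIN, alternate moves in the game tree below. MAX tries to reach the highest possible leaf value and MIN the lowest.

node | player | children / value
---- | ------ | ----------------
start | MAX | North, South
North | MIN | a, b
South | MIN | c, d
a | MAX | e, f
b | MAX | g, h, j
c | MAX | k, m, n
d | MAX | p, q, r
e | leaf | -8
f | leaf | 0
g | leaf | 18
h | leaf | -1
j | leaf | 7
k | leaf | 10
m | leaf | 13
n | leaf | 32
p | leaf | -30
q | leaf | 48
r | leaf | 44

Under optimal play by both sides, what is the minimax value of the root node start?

a (MAX): max(-8, 0) = 0
b (MAX): max(18, -1, 7) = 18
North (MIN): min(0, 18) = 0
c (MAX): max(10, 13, 32) = 32
d (MAX): max(-30, 48, 44) = 48
South (MIN): min(32, 48) = 32
start (MAX): max(0, 32) = 32

32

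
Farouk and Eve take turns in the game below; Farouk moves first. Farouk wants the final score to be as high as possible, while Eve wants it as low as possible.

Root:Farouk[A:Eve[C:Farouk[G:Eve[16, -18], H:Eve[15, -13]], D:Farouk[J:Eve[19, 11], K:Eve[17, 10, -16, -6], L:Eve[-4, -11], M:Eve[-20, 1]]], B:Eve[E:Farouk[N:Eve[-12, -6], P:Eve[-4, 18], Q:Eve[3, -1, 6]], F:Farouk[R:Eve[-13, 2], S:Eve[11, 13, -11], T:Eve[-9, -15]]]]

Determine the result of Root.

G (Eve): min(16, -18) = -18
H (Eve): min(15, -13) = -13
C (Farouk): max(-18, -13) = -13
J (Eve): min(19, 11) = 11
K (Eve): min(17, 10, -16, -6) = -16
L (Eve): min(-4, -11) = -11
M (Eve): min(-20, 1) = -20
D (Farouk): max(11, -16, -11, -20) = 11
A (Eve): min(-13, 11) = -13
N (Eve): min(-12, -6) = -12
P (Eve): min(-4, 18) = -4
Q (Eve): min(3, -1, 6) = -1
E (Farouk): max(-12, -4, -1) = -1
R (Eve): min(-13, 2) = -13
S (Eve): min(11, 13, -11) = -11
T (Eve): min(-9, -15) = -15
F (Farouk): max(-13, -11, -15) = -11
B (Eve): min(-1, -11) = -11
Root (Farouk): max(-13, -11) = -11

-11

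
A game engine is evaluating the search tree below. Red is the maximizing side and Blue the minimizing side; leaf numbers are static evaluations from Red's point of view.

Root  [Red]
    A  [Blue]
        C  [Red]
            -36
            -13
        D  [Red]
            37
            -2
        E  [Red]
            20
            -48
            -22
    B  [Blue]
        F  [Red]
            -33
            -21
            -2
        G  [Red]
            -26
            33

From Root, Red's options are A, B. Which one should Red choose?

B

C (Red): max(-36, -13) = -13
D (Red): max(37, -2) = 37
E (Red): max(20, -48, -22) = 20
A (Blue): min(-13, 37, 20) = -13
F (Red): max(-33, -21, -2) = -2
G (Red): max(-26, 33) = 33
B (Blue): min(-2, 33) = -2
Root (Red): max(-13, -2) = -2
Red at Root wants the highest of {A=-13, B=-2}, so chooses B.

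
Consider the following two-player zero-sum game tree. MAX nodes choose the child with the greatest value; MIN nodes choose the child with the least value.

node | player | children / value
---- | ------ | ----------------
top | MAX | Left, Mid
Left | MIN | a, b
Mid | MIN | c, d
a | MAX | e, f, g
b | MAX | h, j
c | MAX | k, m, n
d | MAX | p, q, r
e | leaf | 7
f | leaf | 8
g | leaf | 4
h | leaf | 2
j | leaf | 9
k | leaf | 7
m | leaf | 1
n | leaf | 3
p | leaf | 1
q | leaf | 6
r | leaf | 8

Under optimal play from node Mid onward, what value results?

c (MAX): max(7, 1, 3) = 7
d (MAX): max(1, 6, 8) = 8
Mid (MIN): min(7, 8) = 7

7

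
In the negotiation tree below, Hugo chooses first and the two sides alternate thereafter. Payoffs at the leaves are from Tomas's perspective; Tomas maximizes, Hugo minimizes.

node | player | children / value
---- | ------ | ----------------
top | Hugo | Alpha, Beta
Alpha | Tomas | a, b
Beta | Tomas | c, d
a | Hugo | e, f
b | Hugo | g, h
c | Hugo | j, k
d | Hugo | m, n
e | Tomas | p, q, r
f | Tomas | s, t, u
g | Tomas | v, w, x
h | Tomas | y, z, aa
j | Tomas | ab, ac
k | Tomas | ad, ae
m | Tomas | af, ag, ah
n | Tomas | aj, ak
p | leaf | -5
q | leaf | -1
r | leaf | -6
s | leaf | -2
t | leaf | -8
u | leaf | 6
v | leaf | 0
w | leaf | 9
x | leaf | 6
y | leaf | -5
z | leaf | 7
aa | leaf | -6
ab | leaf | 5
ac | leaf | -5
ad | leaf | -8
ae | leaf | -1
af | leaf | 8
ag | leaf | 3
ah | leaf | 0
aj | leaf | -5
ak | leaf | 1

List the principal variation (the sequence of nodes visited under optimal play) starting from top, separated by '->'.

e (Tomas): max(-5, -1, -6) = -1
f (Tomas): max(-2, -8, 6) = 6
a (Hugo): min(-1, 6) = -1
g (Tomas): max(0, 9, 6) = 9
h (Tomas): max(-5, 7, -6) = 7
b (Hugo): min(9, 7) = 7
Alpha (Tomas): max(-1, 7) = 7
j (Tomas): max(5, -5) = 5
k (Tomas): max(-8, -1) = -1
c (Hugo): min(5, -1) = -1
m (Tomas): max(8, 3, 0) = 8
n (Tomas): max(-5, 1) = 1
d (Hugo): min(8, 1) = 1
Beta (Tomas): max(-1, 1) = 1
top (Hugo): min(7, 1) = 1
At top, Hugo picks Beta (lowest: 1).
At Beta, Tomas picks d (highest: 1).
At d, Hugo picks n (lowest: 1).
At n, Tomas picks ak (highest: 1).
Terminal value 1.

top -> Beta -> d -> n -> ak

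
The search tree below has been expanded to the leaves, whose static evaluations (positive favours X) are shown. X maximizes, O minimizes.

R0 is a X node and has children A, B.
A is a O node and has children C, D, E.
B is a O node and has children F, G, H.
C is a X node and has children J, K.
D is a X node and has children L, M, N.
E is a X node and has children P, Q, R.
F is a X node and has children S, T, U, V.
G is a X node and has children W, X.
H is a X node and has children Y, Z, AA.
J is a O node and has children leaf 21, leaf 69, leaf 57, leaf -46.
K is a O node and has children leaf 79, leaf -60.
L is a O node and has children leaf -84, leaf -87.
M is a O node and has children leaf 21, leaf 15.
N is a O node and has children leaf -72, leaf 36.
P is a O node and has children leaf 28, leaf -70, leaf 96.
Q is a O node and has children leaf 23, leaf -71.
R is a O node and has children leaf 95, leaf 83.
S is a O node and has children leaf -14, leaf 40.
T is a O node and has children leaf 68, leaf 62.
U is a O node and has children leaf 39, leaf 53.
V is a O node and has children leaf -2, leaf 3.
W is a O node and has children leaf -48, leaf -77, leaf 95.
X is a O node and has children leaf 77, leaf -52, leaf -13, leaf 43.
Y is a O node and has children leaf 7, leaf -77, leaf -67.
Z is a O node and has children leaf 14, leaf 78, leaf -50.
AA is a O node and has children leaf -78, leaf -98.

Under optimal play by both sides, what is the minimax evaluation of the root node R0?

-46

J (O): min(21, 69, 57, -46) = -46
K (O): min(79, -60) = -60
C (X): max(-46, -60) = -46
L (O): min(-84, -87) = -87
M (O): min(21, 15) = 15
N (O): min(-72, 36) = -72
D (X): max(-87, 15, -72) = 15
P (O): min(28, -70, 96) = -70
Q (O): min(23, -71) = -71
R (O): min(95, 83) = 83
E (X): max(-70, -71, 83) = 83
A (O): min(-46, 15, 83) = -46
S (O): min(-14, 40) = -14
T (O): min(68, 62) = 62
U (O): min(39, 53) = 39
V (O): min(-2, 3) = -2
F (X): max(-14, 62, 39, -2) = 62
W (O): min(-48, -77, 95) = -77
X (O): min(77, -52, -13, 43) = -52
G (X): max(-77, -52) = -52
Y (O): min(7, -77, -67) = -77
Z (O): min(14, 78, -50) = -50
AA (O): min(-78, -98) = -98
H (X): max(-77, -50, -98) = -50
B (O): min(62, -52, -50) = -52
R0 (X): max(-46, -52) = -46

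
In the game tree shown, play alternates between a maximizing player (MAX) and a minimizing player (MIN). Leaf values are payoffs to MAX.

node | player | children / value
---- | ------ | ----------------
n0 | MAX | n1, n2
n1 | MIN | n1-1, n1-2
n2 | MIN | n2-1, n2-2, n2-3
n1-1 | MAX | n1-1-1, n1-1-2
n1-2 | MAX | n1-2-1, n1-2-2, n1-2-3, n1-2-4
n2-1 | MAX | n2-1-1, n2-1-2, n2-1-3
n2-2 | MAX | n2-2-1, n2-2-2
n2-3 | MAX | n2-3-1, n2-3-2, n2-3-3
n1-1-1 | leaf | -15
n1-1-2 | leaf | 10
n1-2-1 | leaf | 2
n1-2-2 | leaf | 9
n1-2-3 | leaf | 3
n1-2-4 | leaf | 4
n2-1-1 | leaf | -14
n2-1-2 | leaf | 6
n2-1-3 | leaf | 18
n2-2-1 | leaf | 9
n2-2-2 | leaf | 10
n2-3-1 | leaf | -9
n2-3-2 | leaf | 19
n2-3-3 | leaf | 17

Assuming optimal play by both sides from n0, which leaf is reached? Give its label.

n2-2-2

n1-1 (MAX): max(-15, 10) = 10
n1-2 (MAX): max(2, 9, 3, 4) = 9
n1 (MIN): min(10, 9) = 9
n2-1 (MAX): max(-14, 6, 18) = 18
n2-2 (MAX): max(9, 10) = 10
n2-3 (MAX): max(-9, 19, 17) = 19
n2 (MIN): min(18, 10, 19) = 10
n0 (MAX): max(9, 10) = 10
At n0, MAX picks n2 (highest: 10).
At n2, MIN picks n2-2 (lowest: 10).
At n2-2, MAX picks n2-2-2 (highest: 10).
Terminal value 10.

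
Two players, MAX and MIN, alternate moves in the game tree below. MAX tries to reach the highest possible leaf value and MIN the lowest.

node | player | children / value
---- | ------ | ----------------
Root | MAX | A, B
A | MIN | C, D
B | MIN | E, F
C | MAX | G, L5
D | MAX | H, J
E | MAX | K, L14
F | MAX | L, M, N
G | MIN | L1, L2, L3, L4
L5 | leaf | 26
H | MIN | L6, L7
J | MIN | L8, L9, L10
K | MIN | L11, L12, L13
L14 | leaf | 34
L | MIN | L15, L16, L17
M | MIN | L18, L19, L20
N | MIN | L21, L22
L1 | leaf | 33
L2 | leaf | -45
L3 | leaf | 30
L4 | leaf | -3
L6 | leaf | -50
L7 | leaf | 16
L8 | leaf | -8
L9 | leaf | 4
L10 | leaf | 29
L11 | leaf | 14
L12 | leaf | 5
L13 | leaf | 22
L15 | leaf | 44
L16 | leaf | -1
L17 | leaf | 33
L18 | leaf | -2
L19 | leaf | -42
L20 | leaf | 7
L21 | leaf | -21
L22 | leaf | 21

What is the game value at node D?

-8

H (MIN): min(-50, 16) = -50
J (MIN): min(-8, 4, 29) = -8
D (MAX): max(-50, -8) = -8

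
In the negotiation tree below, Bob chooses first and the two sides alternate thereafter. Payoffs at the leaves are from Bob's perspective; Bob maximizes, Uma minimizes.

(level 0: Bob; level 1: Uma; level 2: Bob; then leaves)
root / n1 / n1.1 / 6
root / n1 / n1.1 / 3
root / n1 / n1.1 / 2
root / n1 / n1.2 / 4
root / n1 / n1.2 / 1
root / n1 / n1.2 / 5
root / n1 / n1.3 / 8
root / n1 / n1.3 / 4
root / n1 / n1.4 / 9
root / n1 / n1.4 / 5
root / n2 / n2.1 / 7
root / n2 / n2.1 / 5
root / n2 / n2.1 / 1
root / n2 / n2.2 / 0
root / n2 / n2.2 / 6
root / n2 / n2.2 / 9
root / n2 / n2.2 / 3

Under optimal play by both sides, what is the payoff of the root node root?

7

n1.1 (Bob): max(6, 3, 2) = 6
n1.2 (Bob): max(4, 1, 5) = 5
n1.3 (Bob): max(8, 4) = 8
n1.4 (Bob): max(9, 5) = 9
n1 (Uma): min(6, 5, 8, 9) = 5
n2.1 (Bob): max(7, 5, 1) = 7
n2.2 (Bob): max(0, 6, 9, 3) = 9
n2 (Uma): min(7, 9) = 7
root (Bob): max(5, 7) = 7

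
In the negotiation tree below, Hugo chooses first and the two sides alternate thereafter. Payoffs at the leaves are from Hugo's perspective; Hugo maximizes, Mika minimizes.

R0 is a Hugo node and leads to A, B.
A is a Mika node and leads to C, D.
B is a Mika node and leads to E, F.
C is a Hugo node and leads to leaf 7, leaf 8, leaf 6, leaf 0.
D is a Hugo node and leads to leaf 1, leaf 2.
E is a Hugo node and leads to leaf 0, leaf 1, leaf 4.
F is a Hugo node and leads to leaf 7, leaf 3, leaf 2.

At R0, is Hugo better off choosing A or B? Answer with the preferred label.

B

C (Hugo): max(7, 8, 6, 0) = 8
D (Hugo): max(1, 2) = 2
A (Mika): min(8, 2) = 2
E (Hugo): max(0, 1, 4) = 4
F (Hugo): max(7, 3, 2) = 7
B (Mika): min(4, 7) = 4
Hugo prefers the higher value; A=2, B=4. B is better since 4 > 2.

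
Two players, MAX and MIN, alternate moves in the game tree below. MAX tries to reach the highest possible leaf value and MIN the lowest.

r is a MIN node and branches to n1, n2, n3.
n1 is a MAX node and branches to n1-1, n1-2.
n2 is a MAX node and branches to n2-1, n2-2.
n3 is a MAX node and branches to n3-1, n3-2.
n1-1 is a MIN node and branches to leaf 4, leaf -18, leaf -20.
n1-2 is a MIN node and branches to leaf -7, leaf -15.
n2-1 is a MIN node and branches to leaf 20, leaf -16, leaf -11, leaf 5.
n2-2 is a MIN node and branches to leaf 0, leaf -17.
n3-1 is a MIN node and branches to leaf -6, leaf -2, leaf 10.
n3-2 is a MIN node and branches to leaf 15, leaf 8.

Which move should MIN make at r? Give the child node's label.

n1-1 (MIN): min(4, -18, -20) = -20
n1-2 (MIN): min(-7, -15) = -15
n1 (MAX): max(-20, -15) = -15
n2-1 (MIN): min(20, -16, -11, 5) = -16
n2-2 (MIN): min(0, -17) = -17
n2 (MAX): max(-16, -17) = -16
n3-1 (MIN): min(-6, -2, 10) = -6
n3-2 (MIN): min(15, 8) = 8
n3 (MAX): max(-6, 8) = 8
r (MIN): min(-15, -16, 8) = -16
MIN at r wants the lowest of {n1=-15, n2=-16, n3=8}, so chooses n2.

n2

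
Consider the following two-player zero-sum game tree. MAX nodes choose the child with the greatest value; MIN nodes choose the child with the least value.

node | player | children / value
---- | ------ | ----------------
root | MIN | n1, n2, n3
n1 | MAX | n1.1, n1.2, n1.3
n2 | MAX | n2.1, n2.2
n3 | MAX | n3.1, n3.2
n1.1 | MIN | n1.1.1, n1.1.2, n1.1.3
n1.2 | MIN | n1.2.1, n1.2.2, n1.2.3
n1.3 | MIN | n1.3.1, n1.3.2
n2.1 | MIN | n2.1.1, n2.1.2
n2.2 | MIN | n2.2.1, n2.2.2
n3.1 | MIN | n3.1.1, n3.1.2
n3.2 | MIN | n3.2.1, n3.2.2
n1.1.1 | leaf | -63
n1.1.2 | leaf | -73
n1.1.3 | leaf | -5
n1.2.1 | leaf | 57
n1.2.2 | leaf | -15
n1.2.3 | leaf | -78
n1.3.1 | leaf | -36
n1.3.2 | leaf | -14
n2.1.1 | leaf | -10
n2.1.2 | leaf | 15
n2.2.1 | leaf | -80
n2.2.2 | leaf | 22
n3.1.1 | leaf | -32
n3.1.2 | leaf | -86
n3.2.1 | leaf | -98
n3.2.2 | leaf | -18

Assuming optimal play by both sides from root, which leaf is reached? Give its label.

n3.1.2

n1.1 (MIN): min(-63, -73, -5) = -73
n1.2 (MIN): min(57, -15, -78) = -78
n1.3 (MIN): min(-36, -14) = -36
n1 (MAX): max(-73, -78, -36) = -36
n2.1 (MIN): min(-10, 15) = -10
n2.2 (MIN): min(-80, 22) = -80
n2 (MAX): max(-10, -80) = -10
n3.1 (MIN): min(-32, -86) = -86
n3.2 (MIN): min(-98, -18) = -98
n3 (MAX): max(-86, -98) = -86
root (MIN): min(-36, -10, -86) = -86
At root, MIN picks n3 (lowest: -86).
At n3, MAX picks n3.1 (highest: -86).
At n3.1, MIN picks n3.1.2 (lowest: -86).
Terminal value -86.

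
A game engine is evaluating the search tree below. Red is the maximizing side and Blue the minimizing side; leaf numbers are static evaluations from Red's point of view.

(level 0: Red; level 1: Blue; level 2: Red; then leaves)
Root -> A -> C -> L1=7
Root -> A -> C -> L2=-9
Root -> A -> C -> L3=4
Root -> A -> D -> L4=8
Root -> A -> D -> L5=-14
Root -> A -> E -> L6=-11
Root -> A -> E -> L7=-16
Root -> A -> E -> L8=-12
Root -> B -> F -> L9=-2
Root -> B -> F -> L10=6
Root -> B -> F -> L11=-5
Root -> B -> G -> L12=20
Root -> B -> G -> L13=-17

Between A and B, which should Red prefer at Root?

C (Red): max(7, -9, 4) = 7
D (Red): max(8, -14) = 8
E (Red): max(-11, -16, -12) = -11
A (Blue): min(7, 8, -11) = -11
F (Red): max(-2, 6, -5) = 6
G (Red): max(20, -17) = 20
B (Blue): min(6, 20) = 6
Red prefers the higher value; A=-11, B=6. B is better since 6 > -11.

B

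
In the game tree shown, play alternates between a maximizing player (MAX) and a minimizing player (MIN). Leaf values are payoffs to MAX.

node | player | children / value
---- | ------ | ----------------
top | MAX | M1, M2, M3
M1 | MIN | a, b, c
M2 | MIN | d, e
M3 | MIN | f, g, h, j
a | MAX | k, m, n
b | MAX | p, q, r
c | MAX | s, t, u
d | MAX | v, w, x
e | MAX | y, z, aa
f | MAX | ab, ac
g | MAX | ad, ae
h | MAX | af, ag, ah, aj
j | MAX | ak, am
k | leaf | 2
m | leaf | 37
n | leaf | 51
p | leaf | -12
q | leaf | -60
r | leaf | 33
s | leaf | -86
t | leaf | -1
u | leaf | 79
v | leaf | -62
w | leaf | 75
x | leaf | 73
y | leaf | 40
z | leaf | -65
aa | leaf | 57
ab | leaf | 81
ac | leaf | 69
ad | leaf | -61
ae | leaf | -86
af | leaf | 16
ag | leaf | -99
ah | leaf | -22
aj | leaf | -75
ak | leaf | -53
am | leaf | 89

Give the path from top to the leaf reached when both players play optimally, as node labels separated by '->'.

a (MAX): max(2, 37, 51) = 51
b (MAX): max(-12, -60, 33) = 33
c (MAX): max(-86, -1, 79) = 79
M1 (MIN): min(51, 33, 79) = 33
d (MAX): max(-62, 75, 73) = 75
e (MAX): max(40, -65, 57) = 57
M2 (MIN): min(75, 57) = 57
f (MAX): max(81, 69) = 81
g (MAX): max(-61, -86) = -61
h (MAX): max(16, -99, -22, -75) = 16
j (MAX): max(-53, 89) = 89
M3 (MIN): min(81, -61, 16, 89) = -61
top (MAX): max(33, 57, -61) = 57
At top, MAX picks M2 (highest: 57).
At M2, MIN picks e (lowest: 57).
At e, MAX picks aa (highest: 57).
Terminal value 57.

top -> M2 -> e -> aa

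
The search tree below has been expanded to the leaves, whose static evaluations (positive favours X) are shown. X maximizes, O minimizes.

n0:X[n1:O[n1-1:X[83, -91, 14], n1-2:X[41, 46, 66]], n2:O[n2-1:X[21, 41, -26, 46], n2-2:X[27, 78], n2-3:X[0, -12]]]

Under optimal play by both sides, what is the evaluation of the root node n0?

n1-1 (X): max(83, -91, 14) = 83
n1-2 (X): max(41, 46, 66) = 66
n1 (O): min(83, 66) = 66
n2-1 (X): max(21, 41, -26, 46) = 46
n2-2 (X): max(27, 78) = 78
n2-3 (X): max(0, -12) = 0
n2 (O): min(46, 78, 0) = 0
n0 (X): max(66, 0) = 66

66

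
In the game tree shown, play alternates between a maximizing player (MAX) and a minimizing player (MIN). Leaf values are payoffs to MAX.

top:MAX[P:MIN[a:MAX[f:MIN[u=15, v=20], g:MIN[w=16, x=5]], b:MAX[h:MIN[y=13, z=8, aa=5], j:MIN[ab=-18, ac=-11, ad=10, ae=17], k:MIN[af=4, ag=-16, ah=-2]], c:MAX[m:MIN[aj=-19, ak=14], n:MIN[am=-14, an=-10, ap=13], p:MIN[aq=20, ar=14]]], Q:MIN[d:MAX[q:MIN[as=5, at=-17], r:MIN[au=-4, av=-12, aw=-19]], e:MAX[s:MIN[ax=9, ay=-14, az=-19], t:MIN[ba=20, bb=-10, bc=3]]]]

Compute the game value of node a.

f (MIN): min(15, 20) = 15
g (MIN): min(16, 5) = 5
a (MAX): max(15, 5) = 15

15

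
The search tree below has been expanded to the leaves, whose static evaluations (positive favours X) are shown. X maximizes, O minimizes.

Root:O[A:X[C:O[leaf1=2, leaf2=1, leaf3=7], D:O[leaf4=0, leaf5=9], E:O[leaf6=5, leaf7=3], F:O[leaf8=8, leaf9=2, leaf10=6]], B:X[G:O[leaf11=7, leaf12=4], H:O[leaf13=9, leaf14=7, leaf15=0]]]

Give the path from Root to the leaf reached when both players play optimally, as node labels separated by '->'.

Root -> A -> E -> leaf7

C (O): min(2, 1, 7) = 1
D (O): min(0, 9) = 0
E (O): min(5, 3) = 3
F (O): min(8, 2, 6) = 2
A (X): max(1, 0, 3, 2) = 3
G (O): min(7, 4) = 4
H (O): min(9, 7, 0) = 0
B (X): max(4, 0) = 4
Root (O): min(3, 4) = 3
At Root, O picks A (lowest: 3).
At A, X picks E (highest: 3).
At E, O picks leaf7 (lowest: 3).
Terminal value 3.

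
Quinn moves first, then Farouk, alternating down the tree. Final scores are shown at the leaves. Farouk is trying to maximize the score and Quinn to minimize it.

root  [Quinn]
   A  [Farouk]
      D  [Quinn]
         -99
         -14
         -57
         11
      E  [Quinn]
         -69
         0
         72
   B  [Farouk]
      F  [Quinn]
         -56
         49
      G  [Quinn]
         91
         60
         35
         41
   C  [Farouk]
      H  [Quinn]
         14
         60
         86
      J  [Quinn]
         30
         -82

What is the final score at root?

-69

D (Quinn): min(-99, -14, -57, 11) = -99
E (Quinn): min(-69, 0, 72) = -69
A (Farouk): max(-99, -69) = -69
F (Quinn): min(-56, 49) = -56
G (Quinn): min(91, 60, 35, 41) = 35
B (Farouk): max(-56, 35) = 35
H (Quinn): min(14, 60, 86) = 14
J (Quinn): min(30, -82) = -82
C (Farouk): max(14, -82) = 14
root (Quinn): min(-69, 35, 14) = -69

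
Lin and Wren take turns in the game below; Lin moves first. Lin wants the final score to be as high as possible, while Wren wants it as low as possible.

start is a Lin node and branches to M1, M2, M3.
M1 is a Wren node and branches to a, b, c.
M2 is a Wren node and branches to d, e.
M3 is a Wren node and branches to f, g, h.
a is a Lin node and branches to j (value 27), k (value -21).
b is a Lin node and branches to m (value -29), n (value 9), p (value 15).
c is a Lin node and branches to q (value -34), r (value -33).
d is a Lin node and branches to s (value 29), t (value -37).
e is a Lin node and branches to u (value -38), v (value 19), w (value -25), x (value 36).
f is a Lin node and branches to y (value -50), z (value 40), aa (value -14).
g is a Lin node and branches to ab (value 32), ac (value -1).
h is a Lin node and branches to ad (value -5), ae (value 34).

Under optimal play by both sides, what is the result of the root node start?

a (Lin): max(27, -21) = 27
b (Lin): max(-29, 9, 15) = 15
c (Lin): max(-34, -33) = -33
M1 (Wren): min(27, 15, -33) = -33
d (Lin): max(29, -37) = 29
e (Lin): max(-38, 19, -25, 36) = 36
M2 (Wren): min(29, 36) = 29
f (Lin): max(-50, 40, -14) = 40
g (Lin): max(32, -1) = 32
h (Lin): max(-5, 34) = 34
M3 (Wren): min(40, 32, 34) = 32
start (Lin): max(-33, 29, 32) = 32

32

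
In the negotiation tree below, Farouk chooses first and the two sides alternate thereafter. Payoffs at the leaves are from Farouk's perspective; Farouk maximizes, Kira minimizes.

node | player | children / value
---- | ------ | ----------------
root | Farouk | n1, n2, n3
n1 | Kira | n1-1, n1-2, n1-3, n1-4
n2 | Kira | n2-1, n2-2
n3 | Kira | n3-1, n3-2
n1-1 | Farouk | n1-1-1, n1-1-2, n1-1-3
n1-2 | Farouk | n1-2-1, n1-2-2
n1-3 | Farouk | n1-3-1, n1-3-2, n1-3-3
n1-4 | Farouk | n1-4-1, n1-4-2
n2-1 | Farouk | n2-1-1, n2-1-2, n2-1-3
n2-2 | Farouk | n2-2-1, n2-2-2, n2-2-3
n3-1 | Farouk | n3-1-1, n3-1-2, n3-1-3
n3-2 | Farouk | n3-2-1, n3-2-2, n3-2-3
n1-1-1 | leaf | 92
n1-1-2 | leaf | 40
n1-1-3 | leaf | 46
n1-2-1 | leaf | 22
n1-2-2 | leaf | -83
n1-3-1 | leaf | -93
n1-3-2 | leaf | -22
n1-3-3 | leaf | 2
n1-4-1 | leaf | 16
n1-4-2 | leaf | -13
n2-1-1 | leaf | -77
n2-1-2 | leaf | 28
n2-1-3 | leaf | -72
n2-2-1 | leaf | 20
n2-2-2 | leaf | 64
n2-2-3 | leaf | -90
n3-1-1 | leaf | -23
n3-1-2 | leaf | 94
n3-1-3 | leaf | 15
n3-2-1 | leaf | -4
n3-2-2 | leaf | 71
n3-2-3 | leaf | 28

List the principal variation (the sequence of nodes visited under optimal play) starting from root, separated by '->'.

n1-1 (Farouk): max(92, 40, 46) = 92
n1-2 (Farouk): max(22, -83) = 22
n1-3 (Farouk): max(-93, -22, 2) = 2
n1-4 (Farouk): max(16, -13) = 16
n1 (Kira): min(92, 22, 2, 16) = 2
n2-1 (Farouk): max(-77, 28, -72) = 28
n2-2 (Farouk): max(20, 64, -90) = 64
n2 (Kira): min(28, 64) = 28
n3-1 (Farouk): max(-23, 94, 15) = 94
n3-2 (Farouk): max(-4, 71, 28) = 71
n3 (Kira): min(94, 71) = 71
root (Farouk): max(2, 28, 71) = 71
At root, Farouk picks n3 (highest: 71).
At n3, Kira picks n3-2 (lowest: 71).
At n3-2, Farouk picks n3-2-2 (highest: 71).
Terminal value 71.

root -> n3 -> n3-2 -> n3-2-2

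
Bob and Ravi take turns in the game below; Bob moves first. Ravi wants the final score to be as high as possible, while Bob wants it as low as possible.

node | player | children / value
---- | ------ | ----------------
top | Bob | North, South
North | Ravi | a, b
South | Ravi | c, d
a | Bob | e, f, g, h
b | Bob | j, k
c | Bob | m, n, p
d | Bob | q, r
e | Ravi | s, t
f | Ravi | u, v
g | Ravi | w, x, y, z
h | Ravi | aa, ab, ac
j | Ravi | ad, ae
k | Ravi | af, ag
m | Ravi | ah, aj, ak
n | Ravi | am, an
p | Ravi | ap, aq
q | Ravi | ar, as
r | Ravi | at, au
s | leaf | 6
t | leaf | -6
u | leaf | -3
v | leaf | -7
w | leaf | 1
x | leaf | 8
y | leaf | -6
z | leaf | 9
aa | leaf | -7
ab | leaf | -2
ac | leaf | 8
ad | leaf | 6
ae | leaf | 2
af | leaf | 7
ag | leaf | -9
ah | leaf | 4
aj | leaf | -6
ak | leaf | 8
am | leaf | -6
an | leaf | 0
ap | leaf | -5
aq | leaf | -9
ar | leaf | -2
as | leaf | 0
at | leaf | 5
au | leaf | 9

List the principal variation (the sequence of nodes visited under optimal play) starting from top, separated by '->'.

e (Ravi): max(6, -6) = 6
f (Ravi): max(-3, -7) = -3
g (Ravi): max(1, 8, -6, 9) = 9
h (Ravi): max(-7, -2, 8) = 8
a (Bob): min(6, -3, 9, 8) = -3
j (Ravi): max(6, 2) = 6
k (Ravi): max(7, -9) = 7
b (Bob): min(6, 7) = 6
North (Ravi): max(-3, 6) = 6
m (Ravi): max(4, -6, 8) = 8
n (Ravi): max(-6, 0) = 0
p (Ravi): max(-5, -9) = -5
c (Bob): min(8, 0, -5) = -5
q (Ravi): max(-2, 0) = 0
r (Ravi): max(5, 9) = 9
d (Bob): min(0, 9) = 0
South (Ravi): max(-5, 0) = 0
top (Bob): min(6, 0) = 0
At top, Bob picks South (lowest: 0).
At South, Ravi picks d (highest: 0).
At d, Bob picks q (lowest: 0).
At q, Ravi picks as (highest: 0).
Terminal value 0.

top -> South -> d -> q -> as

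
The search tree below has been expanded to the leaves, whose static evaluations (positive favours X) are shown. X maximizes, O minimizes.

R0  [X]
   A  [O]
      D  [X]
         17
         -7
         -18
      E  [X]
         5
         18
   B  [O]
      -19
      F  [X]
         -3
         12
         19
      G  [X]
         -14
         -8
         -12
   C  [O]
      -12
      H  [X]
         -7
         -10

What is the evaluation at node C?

H (X): max(-7, -10) = -7
C (O): min(-12, -7) = -12

-12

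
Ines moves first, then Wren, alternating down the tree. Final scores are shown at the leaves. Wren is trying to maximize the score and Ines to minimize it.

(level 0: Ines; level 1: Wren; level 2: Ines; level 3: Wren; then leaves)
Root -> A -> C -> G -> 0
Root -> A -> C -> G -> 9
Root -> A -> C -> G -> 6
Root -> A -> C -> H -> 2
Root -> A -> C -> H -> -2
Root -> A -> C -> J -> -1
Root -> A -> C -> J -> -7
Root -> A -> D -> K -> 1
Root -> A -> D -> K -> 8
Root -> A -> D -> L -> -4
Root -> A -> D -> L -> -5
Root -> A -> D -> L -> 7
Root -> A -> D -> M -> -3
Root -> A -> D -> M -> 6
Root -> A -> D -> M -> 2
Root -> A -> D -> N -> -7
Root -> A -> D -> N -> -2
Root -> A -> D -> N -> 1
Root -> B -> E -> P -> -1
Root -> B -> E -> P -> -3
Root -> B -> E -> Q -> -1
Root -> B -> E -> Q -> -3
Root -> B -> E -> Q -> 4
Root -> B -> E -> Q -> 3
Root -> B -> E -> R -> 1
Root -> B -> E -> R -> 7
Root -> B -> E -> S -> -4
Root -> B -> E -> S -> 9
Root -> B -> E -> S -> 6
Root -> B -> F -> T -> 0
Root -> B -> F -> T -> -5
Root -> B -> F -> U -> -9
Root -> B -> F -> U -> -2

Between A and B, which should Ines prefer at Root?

B

G (Wren): max(0, 9, 6) = 9
H (Wren): max(2, -2) = 2
J (Wren): max(-1, -7) = -1
C (Ines): min(9, 2, -1) = -1
K (Wren): max(1, 8) = 8
L (Wren): max(-4, -5, 7) = 7
M (Wren): max(-3, 6, 2) = 6
N (Wren): max(-7, -2, 1) = 1
D (Ines): min(8, 7, 6, 1) = 1
A (Wren): max(-1, 1) = 1
P (Wren): max(-1, -3) = -1
Q (Wren): max(-1, -3, 4, 3) = 4
R (Wren): max(1, 7) = 7
S (Wren): max(-4, 9, 6) = 9
E (Ines): min(-1, 4, 7, 9) = -1
T (Wren): max(0, -5) = 0
U (Wren): max(-9, -2) = -2
F (Ines): min(0, -2) = -2
B (Wren): max(-1, -2) = -1
Ines prefers the lower value; A=1, B=-1. B is better since -1 < 1.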